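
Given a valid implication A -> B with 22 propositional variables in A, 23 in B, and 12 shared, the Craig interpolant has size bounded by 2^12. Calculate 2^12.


Shared atoms = 12
Craig interpolant size bound = 2^12
= 4096

4096


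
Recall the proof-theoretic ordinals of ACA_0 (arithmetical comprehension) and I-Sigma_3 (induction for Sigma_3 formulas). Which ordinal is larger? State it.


Proof-theoretic ordinal of ACA_0 (arithmetical comprehension): epsilon_0
Proof-theoretic ordinal of I-Sigma_3 (induction for Sigma_3 formulas): omega^(omega^(omega^omega))
Comparing: omega^(omega^(omega^omega)) < epsilon_0.
The larger ordinal is epsilon_0 (from ACA_0 (arithmetical comprehension)).

epsilon_0


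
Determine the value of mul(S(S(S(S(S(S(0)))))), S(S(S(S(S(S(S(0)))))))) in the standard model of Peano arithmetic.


mul(S^6(0), S^7(0)):
S^6(0) = 6
S^7(0) = 7
6 * 7 = 42

42


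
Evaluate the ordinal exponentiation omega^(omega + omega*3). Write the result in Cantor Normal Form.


omega^(omega + omega*3):
Both terms of the exponent have the same exponent 1, so they merge: omega + omega*3 = omega*(1+3) = omega*4.
omega raised to a CNF ordinal is a single CNF term: Result = omega^(omega*4)

omega^(omega*4)


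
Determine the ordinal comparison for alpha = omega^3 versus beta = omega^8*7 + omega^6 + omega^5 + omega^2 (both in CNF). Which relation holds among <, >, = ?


Compare term by term from highest exponent:
alpha = omega^3
beta = omega^8*7 + omega^6 + omega^5 + omega^2
Term 1: alpha has omega^3*1, beta has omega^8*7
Term 2: alpha has omega^0*0, beta has omega^6*1
Term 3: alpha has omega^0*0, beta has omega^5*1
Term 4: alpha has omega^0*0, beta has omega^2*1
Result: alpha < beta

alpha < beta


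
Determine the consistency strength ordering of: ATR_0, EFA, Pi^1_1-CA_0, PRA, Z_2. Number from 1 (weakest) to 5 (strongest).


Ordering by consistency strength:
1. EFA
2. PRA
3. ATR_0
4. Pi^1_1-CA_0
5. Z_2


ATR_0=3, EFA=1, Pi^1_1-CA_0=4, PRA=2, Z_2=5


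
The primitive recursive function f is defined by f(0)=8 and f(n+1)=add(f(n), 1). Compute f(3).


f(0) = 8
f(1) = add(f(0), 1) = add(8, 1) = 9
f(2) = add(f(1), 1) = add(9, 1) = 10
f(3) = add(f(2), 1) = add(10, 1) = 11


11


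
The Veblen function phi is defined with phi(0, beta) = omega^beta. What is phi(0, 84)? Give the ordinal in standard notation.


phi(0, 84):
phi(0, beta) = omega^beta by definition.
phi(0, 84) = omega^84

omega^84


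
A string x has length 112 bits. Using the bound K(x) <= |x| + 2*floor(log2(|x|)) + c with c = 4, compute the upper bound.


floor(log2(112)) = 6
2 * 6 = 12
K(x) <= 112 + 12 + 4 = 128

128


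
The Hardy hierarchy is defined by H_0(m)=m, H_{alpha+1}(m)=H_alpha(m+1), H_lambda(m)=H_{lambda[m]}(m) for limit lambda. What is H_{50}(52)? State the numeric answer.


H_50(52):
For finite ordinals k, H_k(n) = n + k (each successor step adds 1).
H_50(52) = 52 + 50 = 102

102


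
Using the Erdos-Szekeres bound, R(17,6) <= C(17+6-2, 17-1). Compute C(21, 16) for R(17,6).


R(17,6) <= C(17+6-2, 17-1) = C(21, 16)
C(21, 16) = 21! / (16! * 5!)
= 20349

20349


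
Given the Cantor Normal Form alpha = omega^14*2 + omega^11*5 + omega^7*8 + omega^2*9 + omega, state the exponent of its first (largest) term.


CNF: omega^14*2 + omega^11*5 + omega^7*8 + omega^2*9 + omega
The leading term is omega^14*2, which has exponent 14.

14


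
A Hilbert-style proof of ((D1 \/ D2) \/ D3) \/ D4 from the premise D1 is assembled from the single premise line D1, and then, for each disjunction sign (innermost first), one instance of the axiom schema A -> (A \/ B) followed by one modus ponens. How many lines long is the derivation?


Building the left-nested 4-ary disjunction from D1:
- 1 premise line (D1)
- 4 disjuncts means 3 disjunction signs; each needs 1 axiom instance + 1 MP = 2 lines: 2 * 3 = 6
Total = 1 + 6 = 7 lines.

7


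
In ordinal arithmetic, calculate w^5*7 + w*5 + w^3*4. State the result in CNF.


Ordinal addition (w^5*7 + w*5) + w^3*4:
alpha's leading term has exponent 5 > beta's exponent 3, so it survives.
alpha's tail term has exponent 1 < beta's exponent 3, so it is absorbed by beta.
In ordinal addition, any term followed by a strictly larger-exponent term is absorbed.
Result = w^5*7 + w^3*4

w^5*7 + w^3*4


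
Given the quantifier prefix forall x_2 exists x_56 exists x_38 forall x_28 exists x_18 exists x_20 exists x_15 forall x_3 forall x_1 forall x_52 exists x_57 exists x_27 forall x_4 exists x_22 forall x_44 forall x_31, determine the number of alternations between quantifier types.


Walk the prefix and count type changes:
  position 1: forall -> exists <-- alternation
  position 2: exists -> exists
  position 3: exists -> forall <-- alternation
  position 4: forall -> exists <-- alternation
  position 5: exists -> exists
  position 6: exists -> exists
  position 7: exists -> forall <-- alternation
  position 8: forall -> forall
  position 9: forall -> forall
  position 10: forall -> exists <-- alternation
  position 11: exists -> exists
  position 12: exists -> forall <-- alternation
  position 13: forall -> exists <-- alternation
  position 14: exists -> forall <-- alternation
  position 15: forall -> forall
Total alternations = 8

8


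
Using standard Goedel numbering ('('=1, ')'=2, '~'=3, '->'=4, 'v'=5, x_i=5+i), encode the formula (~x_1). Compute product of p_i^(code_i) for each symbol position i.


Formula: (~x_1)
Symbol codes: [1, 3, 6, 2]
Primes: [2, 3, 5, 7]
p_1^1 = 2^1 = 2
p_2^3 = 3^3 = 27
p_3^6 = 5^6 = 15625
p_4^2 = 7^2 = 49
Product = 41343750

41343750


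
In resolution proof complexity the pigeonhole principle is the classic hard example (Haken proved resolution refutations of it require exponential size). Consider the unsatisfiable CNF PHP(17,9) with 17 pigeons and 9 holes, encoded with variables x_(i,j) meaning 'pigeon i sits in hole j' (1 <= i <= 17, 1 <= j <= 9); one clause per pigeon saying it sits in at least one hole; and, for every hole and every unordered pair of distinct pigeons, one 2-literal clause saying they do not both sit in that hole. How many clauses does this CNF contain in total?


PHP(17,9): 17 pigeons, 9 holes, 17*9 = 153 variables.
- pigeon clauses: one per pigeon -> 17 clauses
- hole clauses: 9 holes * C(17,2) = 9 * 136 -> 1224 clauses
Total clauses = 17 + 1224 = 1241

1241


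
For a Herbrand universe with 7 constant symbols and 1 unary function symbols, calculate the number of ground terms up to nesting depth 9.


Herbrand terms by depth:
Depth 0: 7 constants
Depth 1: 7 new terms (running total: 14)
Depth 2: 7 new terms (running total: 21)
Depth 3: 7 new terms (running total: 28)
Depth 4: 7 new terms (running total: 35)
Depth 5: 7 new terms (running total: 42)
Depth 6: 7 new terms (running total: 49)
Depth 7: 7 new terms (running total: 56)
Depth 8: 7 new terms (running total: 63)
Depth 9: 7 new terms (running total: 70)
Total distinct ground terms = 70

70


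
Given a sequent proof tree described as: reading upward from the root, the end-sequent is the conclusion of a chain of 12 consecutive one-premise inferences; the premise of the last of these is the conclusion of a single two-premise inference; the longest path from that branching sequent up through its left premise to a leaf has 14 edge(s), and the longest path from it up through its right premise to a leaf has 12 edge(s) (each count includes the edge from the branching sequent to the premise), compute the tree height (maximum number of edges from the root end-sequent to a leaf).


Longest path through the left premise: 14 edges (measured from the branching sequent)
Longest path through the right premise: 12 edges
Height of the subtree rooted at the branching sequent: max(14, 12) = 14
The branching sequent sits 12 edges above the root (the chain of one-premise inferences), so height = 14 + 12 = 26

26


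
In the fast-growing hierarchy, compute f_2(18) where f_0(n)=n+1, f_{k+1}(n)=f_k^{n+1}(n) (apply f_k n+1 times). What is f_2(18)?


f_2(18) = f_1^19(18)
f_1(m) = 2m + 1.
Iterating: f_1^k(n) = 2^k*(n+1) - 1.
f_2(18) = 2^19*(18+1) - 1 = 524288*19 - 1 = 9961471

9961471


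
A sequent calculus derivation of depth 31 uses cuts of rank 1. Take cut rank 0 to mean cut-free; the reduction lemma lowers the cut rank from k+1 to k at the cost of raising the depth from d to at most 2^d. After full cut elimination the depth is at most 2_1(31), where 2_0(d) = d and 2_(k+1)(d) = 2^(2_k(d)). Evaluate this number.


Each rank reduction sends depth d to at most 2^d; cut rank r needs r reductions.
2_0(31) = 31
2_1(31) = 2^31 = 2147483648
Cut-free depth bound = 2147483648

2147483648


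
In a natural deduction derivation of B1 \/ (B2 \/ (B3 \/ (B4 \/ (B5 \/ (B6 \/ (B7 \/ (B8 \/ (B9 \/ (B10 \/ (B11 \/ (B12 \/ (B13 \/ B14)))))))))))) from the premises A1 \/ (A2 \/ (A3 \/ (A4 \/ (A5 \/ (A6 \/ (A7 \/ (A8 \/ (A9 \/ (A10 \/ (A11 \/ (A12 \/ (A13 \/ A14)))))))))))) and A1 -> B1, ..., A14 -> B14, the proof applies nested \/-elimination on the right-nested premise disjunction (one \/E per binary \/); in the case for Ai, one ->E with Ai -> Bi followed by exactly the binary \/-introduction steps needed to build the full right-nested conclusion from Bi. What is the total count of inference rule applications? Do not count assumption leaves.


Constructive dilemma with 14 branches, all disjunctions right-nested:
- \/E: the premise has 13 binary \/, each eliminated once: 13 nodes.
- ->E: one per case (Ai with Ai -> Bi gives Bi): 14 nodes.
- \/I: in case i < n, Bi needs 1 step to form Bi \/ (B(i+1) \/ ...) and then i-1 steps to prepend B(i-1), ..., B1, i.e. i steps; in case i = n, B14 needs 13 prepend steps.
  \/I total = (1 + 2 + ... + 13) + 13 = 91 + 13 = 104 nodes.
Total = 13 + 14 + 104 = 131

131


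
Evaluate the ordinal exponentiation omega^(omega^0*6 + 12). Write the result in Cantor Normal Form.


omega^(omega^0*6 + 12):
omega^0 = 1, so the exponent is 6 + 12 = 18 (finite ordinal addition).
Result = omega^18, already a single CNF term.

omega^18


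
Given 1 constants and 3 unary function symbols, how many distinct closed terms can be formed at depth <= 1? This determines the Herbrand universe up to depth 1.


Herbrand terms by depth:
Depth 0: 1 constants
Depth 1: 3 new terms (running total: 4)
Total distinct ground terms = 4

4


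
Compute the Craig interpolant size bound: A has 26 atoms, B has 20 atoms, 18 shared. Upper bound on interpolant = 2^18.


Shared atoms = 18
Craig interpolant size bound = 2^18
= 262144

262144


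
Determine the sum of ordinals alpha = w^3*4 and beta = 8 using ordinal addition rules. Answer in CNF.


Ordinal addition w^3*4 + 8:
Leading exponent of alpha (3) > leading exponent of beta (0).
Since alpha's term has higher exponent than beta's leading term,
the sum is simply alpha followed by beta.
Result = w^3*4 + 8

w^3*4 + 8


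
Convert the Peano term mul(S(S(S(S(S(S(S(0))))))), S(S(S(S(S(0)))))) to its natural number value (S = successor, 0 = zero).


mul(S^7(0), S^5(0)):
S^7(0) = 7
S^5(0) = 5
7 * 5 = 35

35


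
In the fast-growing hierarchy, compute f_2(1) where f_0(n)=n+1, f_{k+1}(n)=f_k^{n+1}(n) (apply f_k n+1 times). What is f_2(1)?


f_2(1) = f_1^2(1)
f_1(m) = 2m + 1.
Iterating: f_1^k(n) = 2^k*(n+1) - 1.
f_2(1) = 2^2*(1+1) - 1 = 4*2 - 1 = 7

7


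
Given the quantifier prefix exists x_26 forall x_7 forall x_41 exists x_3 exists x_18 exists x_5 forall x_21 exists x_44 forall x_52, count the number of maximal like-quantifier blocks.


Alternations = 5.
Blocks = alternations + 1 = 6

6


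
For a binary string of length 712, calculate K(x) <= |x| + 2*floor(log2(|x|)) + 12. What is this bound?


floor(log2(712)) = 9
2 * 9 = 18
K(x) <= 712 + 18 + 12 = 742

742


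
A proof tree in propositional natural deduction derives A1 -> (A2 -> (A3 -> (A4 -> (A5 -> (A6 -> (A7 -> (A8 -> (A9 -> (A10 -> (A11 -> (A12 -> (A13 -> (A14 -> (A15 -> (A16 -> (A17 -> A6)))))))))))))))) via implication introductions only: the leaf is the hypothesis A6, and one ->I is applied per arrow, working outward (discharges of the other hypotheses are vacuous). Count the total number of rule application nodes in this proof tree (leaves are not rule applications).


The formula has 17 arrows (->); its innermost consequent A6 is one of the antecedents,
so the proof starts from the hypothesis leaf A6 (not a rule application) and closes one arrow per ->I.
Building A1 -> (A2 -> (A3 -> (A4 -> (A5 -> (A6 -> (A7 -> (A8 -> (A9 -> (A10 -> (A11 -> (A12 -> (A13 -> (A14 -> (A15 -> (A16 -> (A17 -> A6)))))))))))))))) therefore takes 17 nested implication introductions.
Total inference nodes = 17

17


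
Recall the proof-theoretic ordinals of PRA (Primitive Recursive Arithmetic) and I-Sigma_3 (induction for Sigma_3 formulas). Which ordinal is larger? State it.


Proof-theoretic ordinal of PRA (Primitive Recursive Arithmetic): omega^omega
Proof-theoretic ordinal of I-Sigma_3 (induction for Sigma_3 formulas): omega^(omega^(omega^omega))
Comparing: omega^omega < omega^(omega^(omega^omega)).
The larger ordinal is omega^(omega^(omega^omega)) (from I-Sigma_3 (induction for Sigma_3 formulas)).

omega^(omega^(omega^omega))


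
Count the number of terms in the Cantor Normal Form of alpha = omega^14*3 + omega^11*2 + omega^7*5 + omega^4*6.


CNF: omega^14*3 + omega^11*2 + omega^7*5 + omega^4*6
Count the summands separated by '+':
  term 1: omega^14*3
  term 2: omega^11*2
  term 3: omega^7*5
  term 4: omega^4*6
Total terms = 4

4


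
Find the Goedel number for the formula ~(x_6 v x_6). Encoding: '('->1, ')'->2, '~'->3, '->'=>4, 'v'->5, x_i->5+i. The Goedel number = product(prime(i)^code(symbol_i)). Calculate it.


Formula: ~(x_6 v x_6)
Symbol codes: [3, 1, 11, 5, 11, 2]
Primes: [2, 3, 5, 7, 11, 13]
p_1^3 = 2^3 = 8
p_2^1 = 3^1 = 3
p_3^11 = 5^11 = 48828125
p_4^5 = 7^5 = 16807
p_5^11 = 11^11 = 285311670611
p_6^2 = 13^2 = 169
Product = 949680959654395327734375000

949680959654395327734375000


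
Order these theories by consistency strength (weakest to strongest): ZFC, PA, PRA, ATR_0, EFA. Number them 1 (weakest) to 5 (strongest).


Ordering by consistency strength:
1. EFA
2. PRA
3. PA
4. ATR_0
5. ZFC


ZFC=5, PA=3, PRA=2, ATR_0=4, EFA=1


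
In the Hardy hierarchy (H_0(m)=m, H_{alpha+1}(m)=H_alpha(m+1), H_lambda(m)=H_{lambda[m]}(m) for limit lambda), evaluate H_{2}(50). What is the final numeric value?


H_2(50):
For finite ordinals k, H_k(n) = n + k (each successor step adds 1).
H_2(50) = 50 + 2 = 52

52


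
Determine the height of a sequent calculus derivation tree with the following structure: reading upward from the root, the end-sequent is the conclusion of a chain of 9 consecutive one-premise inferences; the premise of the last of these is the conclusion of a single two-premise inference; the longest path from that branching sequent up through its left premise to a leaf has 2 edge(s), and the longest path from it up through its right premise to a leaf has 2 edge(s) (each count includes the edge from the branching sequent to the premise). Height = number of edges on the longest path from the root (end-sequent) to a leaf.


Longest path through the left premise: 2 edges (measured from the branching sequent)
Longest path through the right premise: 2 edges
Height of the subtree rooted at the branching sequent: max(2, 2) = 2
The branching sequent sits 9 edges above the root (the chain of one-premise inferences), so height = 2 + 9 = 11

11


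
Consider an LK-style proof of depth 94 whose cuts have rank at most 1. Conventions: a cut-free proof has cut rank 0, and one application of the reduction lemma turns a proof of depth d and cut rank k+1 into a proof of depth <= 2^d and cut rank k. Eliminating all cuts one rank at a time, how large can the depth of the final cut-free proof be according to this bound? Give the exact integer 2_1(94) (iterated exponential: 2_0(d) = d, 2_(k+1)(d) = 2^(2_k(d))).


Each rank reduction sends depth d to at most 2^d; cut rank r needs r reductions.
2_0(94) = 94
2_1(94) = 2^94 = 19807040628566084398385987584
Cut-free depth bound = 19807040628566084398385987584

19807040628566084398385987584


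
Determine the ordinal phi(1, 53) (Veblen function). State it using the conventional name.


phi(1, 53):
phi(1, beta) = epsilon_beta (the beta-th epsilon number).
phi(1, 53) = epsilon_53

epsilon_53


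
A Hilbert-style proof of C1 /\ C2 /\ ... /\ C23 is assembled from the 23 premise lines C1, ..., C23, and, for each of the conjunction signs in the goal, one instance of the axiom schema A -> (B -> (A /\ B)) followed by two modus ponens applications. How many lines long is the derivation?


Conjoining 23 premises:
- 23 premise lines
- the goal has 22 conjunction signs; each costs 1 axiom instance + 2 MP = 3 lines: 3 * 22 = 66
Total = 23 + 66 = 89 lines.

89


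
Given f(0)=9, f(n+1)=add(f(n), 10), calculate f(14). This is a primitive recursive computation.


f(0) = 9
f(1) = add(f(0), 10) = add(9, 10) = 19
f(2) = add(f(1), 10) = add(19, 10) = 29
f(3) = add(f(2), 10) = add(29, 10) = 39
f(4) = add(f(3), 10) = add(39, 10) = 49
f(5) = add(f(4), 10) = add(49, 10) = 59
f(6) = add(f(5), 10) = add(59, 10) = 69
f(7) = add(f(6), 10) = add(69, 10) = 79
f(8) = add(f(7), 10) = add(79, 10) = 89
f(9) = add(f(8), 10) = add(89, 10) = 99
f(10) = add(f(9), 10) = add(99, 10) = 109
f(11) = add(f(10), 10) = add(109, 10) = 119
f(12) = add(f(11), 10) = add(119, 10) = 129
f(13) = add(f(12), 10) = add(129, 10) = 139
f(14) = add(f(13), 10) = add(139, 10) = 149


149


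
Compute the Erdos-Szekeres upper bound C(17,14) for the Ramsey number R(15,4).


R(15,4) <= C(15+4-2, 15-1) = C(17, 14)
C(17, 14) = 17! / (14! * 3!)
= 680

680


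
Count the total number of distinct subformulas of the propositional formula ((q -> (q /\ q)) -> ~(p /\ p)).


Formula: ((q -> (q /\ q)) -> ~(p /\ p))
Subformulas found:
  1. q
  2. p
  3. (q /\ q)
  4. (p /\ p)
  5. ~(p /\ p)
  6. (q -> (q /\ q))
  7. ((q -> (q /\ q)) -> ~(p /\ p))
Total distinct subformulas = 7

7


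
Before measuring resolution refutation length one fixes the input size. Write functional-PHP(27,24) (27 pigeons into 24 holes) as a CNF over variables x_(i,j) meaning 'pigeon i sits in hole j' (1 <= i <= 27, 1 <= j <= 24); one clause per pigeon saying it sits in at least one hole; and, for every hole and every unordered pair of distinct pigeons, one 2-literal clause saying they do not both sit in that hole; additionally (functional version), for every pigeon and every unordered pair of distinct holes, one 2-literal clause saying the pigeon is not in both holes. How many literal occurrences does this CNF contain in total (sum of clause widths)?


functional-PHP(27,24): 27 pigeons, 24 holes, 27*24 = 648 variables.
- pigeon clauses: one per pigeon -> 27 clauses of width 24 -> 648 literals
- hole clauses: 24 holes * C(27,2) = 24 * 351 -> 8424 clauses of width 2 -> 16848 literals
- functional clauses: 27 pigeons * C(24,2) = 27 * 276 -> 7452 clauses of width 2 -> 14904 literals
Total literal occurrences = 648 + 16848 + 14904 = 32400

32400


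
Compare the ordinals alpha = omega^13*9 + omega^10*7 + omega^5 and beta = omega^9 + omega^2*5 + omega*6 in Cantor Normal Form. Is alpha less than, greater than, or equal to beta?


Compare term by term from highest exponent:
alpha = omega^13*9 + omega^10*7 + omega^5
beta = omega^9 + omega^2*5 + omega*6
Term 1: alpha has omega^13*9, beta has omega^9*1
Term 2: alpha has omega^10*7, beta has omega^2*5
Term 3: alpha has omega^5*1, beta has omega^1*6
Result: alpha > beta

alpha > beta


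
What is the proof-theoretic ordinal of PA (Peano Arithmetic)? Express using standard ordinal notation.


The proof-theoretic ordinal of PA (Peano Arithmetic) is a standard result in ordinal analysis.
This ordinal is the supremum of order types of primitive recursive well-orderings
that the theory can prove to be well-ordered.
For PA (Peano Arithmetic), the proof-theoretic ordinal is epsilon_0.

epsilon_0


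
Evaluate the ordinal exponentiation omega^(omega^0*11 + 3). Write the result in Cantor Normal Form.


omega^(omega^0*11 + 3):
omega^0 = 1, so the exponent is 11 + 3 = 14 (finite ordinal addition).
Result = omega^14, already a single CNF term.

omega^14


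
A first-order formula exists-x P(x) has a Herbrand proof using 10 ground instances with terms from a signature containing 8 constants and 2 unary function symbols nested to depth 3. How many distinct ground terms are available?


Herbrand terms by depth:
Depth 0: 8 constants
Depth 1: 16 new terms (running total: 24)
Depth 2: 32 new terms (running total: 56)
Depth 3: 64 new terms (running total: 120)
Total distinct ground terms = 120

120


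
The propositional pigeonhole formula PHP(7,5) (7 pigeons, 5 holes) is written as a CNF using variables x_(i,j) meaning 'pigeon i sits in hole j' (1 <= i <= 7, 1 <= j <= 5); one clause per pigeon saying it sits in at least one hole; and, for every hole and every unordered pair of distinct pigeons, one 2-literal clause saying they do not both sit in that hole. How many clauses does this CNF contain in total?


PHP(7,5): 7 pigeons, 5 holes, 7*5 = 35 variables.
- pigeon clauses: one per pigeon -> 7 clauses
- hole clauses: 5 holes * C(7,2) = 5 * 21 -> 105 clauses
Total clauses = 7 + 105 = 112

112


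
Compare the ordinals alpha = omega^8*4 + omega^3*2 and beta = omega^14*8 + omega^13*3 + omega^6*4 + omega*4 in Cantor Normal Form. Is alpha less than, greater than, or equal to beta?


Compare term by term from highest exponent:
alpha = omega^8*4 + omega^3*2
beta = omega^14*8 + omega^13*3 + omega^6*4 + omega*4
Term 1: alpha has omega^8*4, beta has omega^14*8
Term 2: alpha has omega^3*2, beta has omega^13*3
Term 3: alpha has omega^0*0, beta has omega^6*4
Term 4: alpha has omega^0*0, beta has omega^1*4
Result: alpha < beta

alpha < beta


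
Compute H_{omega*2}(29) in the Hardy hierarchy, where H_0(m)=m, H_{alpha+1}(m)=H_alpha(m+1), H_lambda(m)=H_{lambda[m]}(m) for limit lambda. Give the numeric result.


H_{omega*2}(29):
For the Hardy hierarchy, H_{omega*k}(n) = 2^k * n.
2^2 = 4.
4 * 29 = 116

116


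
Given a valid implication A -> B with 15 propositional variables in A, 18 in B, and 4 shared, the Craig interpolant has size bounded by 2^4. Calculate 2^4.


Shared atoms = 4
Craig interpolant size bound = 2^4
= 16

16


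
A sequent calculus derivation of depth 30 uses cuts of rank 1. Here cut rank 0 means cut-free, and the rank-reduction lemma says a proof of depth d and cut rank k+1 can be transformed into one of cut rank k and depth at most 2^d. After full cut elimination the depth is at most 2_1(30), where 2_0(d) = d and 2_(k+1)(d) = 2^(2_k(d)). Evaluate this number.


Each rank reduction sends depth d to at most 2^d; cut rank r needs r reductions.
2_0(30) = 30
2_1(30) = 2^30 = 1073741824
Cut-free depth bound = 1073741824

1073741824


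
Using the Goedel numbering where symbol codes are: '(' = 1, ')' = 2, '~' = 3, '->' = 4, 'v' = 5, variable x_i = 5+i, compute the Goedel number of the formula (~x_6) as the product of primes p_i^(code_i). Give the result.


Formula: (~x_6)
Symbol codes: [1, 3, 11, 2]
Primes: [2, 3, 5, 7]
p_1^1 = 2^1 = 2
p_2^3 = 3^3 = 27
p_3^11 = 5^11 = 48828125
p_4^2 = 7^2 = 49
Product = 129199218750

129199218750


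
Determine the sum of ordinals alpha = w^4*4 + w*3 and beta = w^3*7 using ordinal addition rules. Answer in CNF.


Ordinal addition (w^4*4 + w*3) + w^3*7:
alpha's leading term has exponent 4 > beta's exponent 3, so it survives.
alpha's tail term has exponent 1 < beta's exponent 3, so it is absorbed by beta.
In ordinal addition, any term followed by a strictly larger-exponent term is absorbed.
Result = w^4*4 + w^3*7

w^4*4 + w^3*7


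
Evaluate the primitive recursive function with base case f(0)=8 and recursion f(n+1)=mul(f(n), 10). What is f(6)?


f(0) = 8
f(1) = mul(f(0), 10) = mul(8, 10) = 80
f(2) = mul(f(1), 10) = mul(80, 10) = 800
f(3) = mul(f(2), 10) = mul(800, 10) = 8000
f(4) = mul(f(3), 10) = mul(8000, 10) = 80000
f(5) = mul(f(4), 10) = mul(80000, 10) = 800000
f(6) = mul(f(5), 10) = mul(800000, 10) = 8000000


8000000


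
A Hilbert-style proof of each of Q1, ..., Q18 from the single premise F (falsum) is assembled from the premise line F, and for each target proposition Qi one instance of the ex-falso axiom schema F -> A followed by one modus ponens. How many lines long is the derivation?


Ex falso, line by line:
- 1 premise line (F)
- 18 targets, each needing 1 axiom instance (F -> Qi) + 1 MP = 2 lines: 2 * 18 = 36
Total = 1 + 36 = 37 lines.

37


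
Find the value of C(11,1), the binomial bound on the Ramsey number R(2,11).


R(2,11) <= C(2+11-2, 2-1) = C(11, 1)
C(11, 1) = 11! / (1! * 10!)
= 11

11


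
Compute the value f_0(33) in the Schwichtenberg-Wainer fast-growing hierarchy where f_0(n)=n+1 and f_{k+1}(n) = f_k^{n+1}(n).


f_0(33) = 33 + 1 = 34

34


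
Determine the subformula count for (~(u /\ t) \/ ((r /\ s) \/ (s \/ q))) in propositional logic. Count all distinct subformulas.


Formula: (~(u /\ t) \/ ((r /\ s) \/ (s \/ q)))
Subformulas found:
  1. q
  2. u
  3. s
  4. r
  5. t
  6. (s \/ q)
  7. (r /\ s)
  8. (u /\ t)
  9. ~(u /\ t)
  10. ((r /\ s) \/ (s \/ q))
  11. (~(u /\ t) \/ ((r /\ s) \/ (s \/ q)))
Total distinct subformulas = 11

11


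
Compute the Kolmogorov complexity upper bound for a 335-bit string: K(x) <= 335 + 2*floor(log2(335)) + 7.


floor(log2(335)) = 8
2 * 8 = 16
K(x) <= 335 + 16 + 7 = 358

358


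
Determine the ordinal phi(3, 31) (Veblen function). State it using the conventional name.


phi(3, 31):
phi(3, beta) = eta_beta (the beta-th eta number, fixed point of zeta).
phi(3, 31) = eta_31

eta_31


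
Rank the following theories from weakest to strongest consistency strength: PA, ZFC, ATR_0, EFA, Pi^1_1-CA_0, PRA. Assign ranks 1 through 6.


Ordering by consistency strength:
1. EFA
2. PRA
3. PA
4. ATR_0
5. Pi^1_1-CA_0
6. ZFC


PA=3, ZFC=6, ATR_0=4, EFA=1, Pi^1_1-CA_0=5, PRA=2


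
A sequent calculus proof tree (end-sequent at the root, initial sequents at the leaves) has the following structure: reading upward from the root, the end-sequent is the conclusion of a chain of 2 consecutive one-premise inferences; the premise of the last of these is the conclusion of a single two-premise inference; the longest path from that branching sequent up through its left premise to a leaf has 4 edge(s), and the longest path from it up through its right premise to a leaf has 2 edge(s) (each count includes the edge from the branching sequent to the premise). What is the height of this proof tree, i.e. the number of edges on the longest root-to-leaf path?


Longest path through the left premise: 4 edges (measured from the branching sequent)
Longest path through the right premise: 2 edges
Height of the subtree rooted at the branching sequent: max(4, 2) = 4
The branching sequent sits 2 edges above the root (the chain of one-premise inferences), so height = 4 + 2 = 6

6


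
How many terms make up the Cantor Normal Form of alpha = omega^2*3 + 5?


CNF: omega^2*3 + 5
Count the summands separated by '+':
  term 1: omega^2*3
  term 2: 5
Total terms = 2

2


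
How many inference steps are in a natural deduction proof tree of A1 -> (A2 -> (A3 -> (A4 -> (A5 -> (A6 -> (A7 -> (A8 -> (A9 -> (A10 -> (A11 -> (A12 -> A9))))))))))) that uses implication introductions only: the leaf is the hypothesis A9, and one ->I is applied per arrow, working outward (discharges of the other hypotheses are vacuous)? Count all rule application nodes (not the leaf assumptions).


The formula has 12 arrows (->); its innermost consequent A9 is one of the antecedents,
so the proof starts from the hypothesis leaf A9 (not a rule application) and closes one arrow per ->I.
Building A1 -> (A2 -> (A3 -> (A4 -> (A5 -> (A6 -> (A7 -> (A8 -> (A9 -> (A10 -> (A11 -> (A12 -> A9))))))))))) therefore takes 12 nested implication introductions.
Total inference nodes = 12

12


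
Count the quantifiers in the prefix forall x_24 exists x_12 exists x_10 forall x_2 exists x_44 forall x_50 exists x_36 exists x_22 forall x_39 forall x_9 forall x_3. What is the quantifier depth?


Quantifier prefix has 11 quantifier symbols.
Quantifier depth = 11

11


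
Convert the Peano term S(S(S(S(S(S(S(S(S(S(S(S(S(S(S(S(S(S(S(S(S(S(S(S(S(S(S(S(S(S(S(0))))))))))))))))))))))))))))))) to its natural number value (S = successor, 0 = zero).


Counting successors applied to 0:
31 applications of S to 0 = 31

31


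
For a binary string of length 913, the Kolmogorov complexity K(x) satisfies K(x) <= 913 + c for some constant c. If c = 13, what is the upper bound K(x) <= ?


K(x) <= |x| + c = 913 + 13 = 926

926


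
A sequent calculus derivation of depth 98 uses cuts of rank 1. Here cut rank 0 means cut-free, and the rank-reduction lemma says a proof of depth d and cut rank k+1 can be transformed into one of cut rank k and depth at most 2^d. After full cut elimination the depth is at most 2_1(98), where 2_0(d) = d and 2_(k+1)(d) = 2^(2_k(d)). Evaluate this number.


Each rank reduction sends depth d to at most 2^d; cut rank r needs r reductions.
2_0(98) = 98
2_1(98) = 2^98 = 316912650057057350374175801344
Cut-free depth bound = 316912650057057350374175801344

316912650057057350374175801344


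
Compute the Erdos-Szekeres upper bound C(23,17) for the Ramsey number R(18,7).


R(18,7) <= C(18+7-2, 18-1) = C(23, 17)
C(23, 17) = 23! / (17! * 6!)
= 100947

100947


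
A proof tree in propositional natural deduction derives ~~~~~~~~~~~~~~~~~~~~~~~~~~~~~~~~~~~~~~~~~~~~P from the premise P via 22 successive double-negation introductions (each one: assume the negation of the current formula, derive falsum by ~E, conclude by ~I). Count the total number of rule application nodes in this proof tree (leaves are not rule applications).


Each double-negation introduction (from C infer ~~C) uses 2 inference nodes: one ~E (C and ~C give falsum) and one ~I (discharge ~C).
22 double negations = 22 * 2 = 44 inference nodes.

44


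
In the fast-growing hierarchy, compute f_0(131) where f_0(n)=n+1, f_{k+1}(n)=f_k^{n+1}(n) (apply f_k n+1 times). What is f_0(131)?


f_0(131) = 131 + 1 = 132

132


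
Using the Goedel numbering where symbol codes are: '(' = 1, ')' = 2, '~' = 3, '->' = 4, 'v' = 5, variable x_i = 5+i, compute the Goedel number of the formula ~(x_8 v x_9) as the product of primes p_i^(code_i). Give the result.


Formula: ~(x_8 v x_9)
Symbol codes: [3, 1, 13, 5, 14, 2]
Primes: [2, 3, 5, 7, 11, 13]
p_1^3 = 2^3 = 8
p_2^1 = 3^1 = 3
p_3^13 = 5^13 = 1220703125
p_4^5 = 7^5 = 16807
p_5^14 = 11^14 = 379749833583241
p_6^2 = 13^2 = 169
Product = 31600633932500004530361328125000

31600633932500004530361328125000


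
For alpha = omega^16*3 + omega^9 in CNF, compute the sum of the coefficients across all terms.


CNF: omega^16*3 + omega^9
Coefficients: 3 + 1 = 4

4


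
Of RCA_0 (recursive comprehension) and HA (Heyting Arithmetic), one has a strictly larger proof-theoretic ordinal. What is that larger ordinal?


Proof-theoretic ordinal of RCA_0 (recursive comprehension): omega^omega
Proof-theoretic ordinal of HA (Heyting Arithmetic): epsilon_0
Comparing: omega^omega < epsilon_0.
The larger ordinal is epsilon_0 (from HA (Heyting Arithmetic)).

epsilon_0


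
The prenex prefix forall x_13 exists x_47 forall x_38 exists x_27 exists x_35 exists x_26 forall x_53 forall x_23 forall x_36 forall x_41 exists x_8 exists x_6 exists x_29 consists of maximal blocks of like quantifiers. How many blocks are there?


Alternations = 5.
Blocks = alternations + 1 = 6

6


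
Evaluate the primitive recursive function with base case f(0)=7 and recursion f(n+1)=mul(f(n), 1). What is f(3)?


f(0) = 7
f(1) = mul(f(0), 1) = mul(7, 1) = 7
f(2) = mul(f(1), 1) = mul(7, 1) = 7
f(3) = mul(f(2), 1) = mul(7, 1) = 7


7


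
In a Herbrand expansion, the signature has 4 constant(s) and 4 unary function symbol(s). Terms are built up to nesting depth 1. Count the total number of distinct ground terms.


Herbrand terms by depth:
Depth 0: 4 constants
Depth 1: 16 new terms (running total: 20)
Total distinct ground terms = 20

20


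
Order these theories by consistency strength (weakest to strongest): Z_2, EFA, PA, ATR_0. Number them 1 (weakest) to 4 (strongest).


Ordering by consistency strength:
1. EFA
2. PA
3. ATR_0
4. Z_2


Z_2=4, EFA=1, PA=2, ATR_0=3


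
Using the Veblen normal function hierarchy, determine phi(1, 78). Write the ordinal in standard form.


phi(1, 78):
phi(1, beta) = epsilon_beta (the beta-th epsilon number).
phi(1, 78) = epsilon_78

epsilon_78


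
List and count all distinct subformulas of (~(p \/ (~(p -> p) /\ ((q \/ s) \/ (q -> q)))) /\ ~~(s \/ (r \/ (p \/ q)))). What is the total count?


Formula: (~(p \/ (~(p -> p) /\ ((q \/ s) \/ (q -> q)))) /\ ~~(s \/ (r \/ (p \/ q))))
Subformulas found:
  1. r
  2. q
  3. s
  4. p
  5. (p -> p)
  6. (q -> q)
  7. (p \/ q)
  8. (q \/ s)
  9. ~(p -> p)
  10. (r \/ (p \/ q))
  11. (s \/ (r \/ (p \/ q)))
  12. ((q \/ s) \/ (q -> q))
  13. ~(s \/ (r \/ (p \/ q)))
  14. ~~(s \/ (r \/ (p \/ q)))
  15. (~(p -> p) /\ ((q \/ s) \/ (q -> q)))
  16. (p \/ (~(p -> p) /\ ((q \/ s) \/ (q -> q))))
  17. ~(p \/ (~(p -> p) /\ ((q \/ s) \/ (q -> q))))
  18. (~(p \/ (~(p -> p) /\ ((q \/ s) \/ (q -> q)))) /\ ~~(s \/ (r \/ (p \/ q))))
Total distinct subformulas = 18

18


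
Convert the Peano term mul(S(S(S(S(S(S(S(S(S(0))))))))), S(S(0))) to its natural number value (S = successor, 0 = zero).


mul(S^9(0), S^2(0)):
S^9(0) = 9
S^2(0) = 2
9 * 2 = 18

18


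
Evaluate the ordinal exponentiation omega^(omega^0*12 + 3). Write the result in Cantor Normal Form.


omega^(omega^0*12 + 3):
omega^0 = 1, so the exponent is 12 + 3 = 15 (finite ordinal addition).
Result = omega^15, already a single CNF term.

omega^15


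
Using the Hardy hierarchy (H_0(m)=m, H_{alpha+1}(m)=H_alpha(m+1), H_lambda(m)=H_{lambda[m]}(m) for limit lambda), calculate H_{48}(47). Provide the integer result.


H_48(47):
For finite ordinals k, H_k(n) = n + k (each successor step adds 1).
H_48(47) = 47 + 48 = 95

95


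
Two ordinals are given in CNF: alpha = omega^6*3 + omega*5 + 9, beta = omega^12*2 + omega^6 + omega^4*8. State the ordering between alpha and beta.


Compare term by term from highest exponent:
alpha = omega^6*3 + omega*5 + 9
beta = omega^12*2 + omega^6 + omega^4*8
Term 1: alpha has omega^6*3, beta has omega^12*2
Term 2: alpha has omega^1*5, beta has omega^6*1
Term 3: alpha has omega^0*9, beta has omega^4*8
Result: alpha < beta

alpha < beta


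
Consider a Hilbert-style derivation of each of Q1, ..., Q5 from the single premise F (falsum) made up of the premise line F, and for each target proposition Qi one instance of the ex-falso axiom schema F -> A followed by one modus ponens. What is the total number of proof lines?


Ex falso, line by line:
- 1 premise line (F)
- 5 targets, each needing 1 axiom instance (F -> Qi) + 1 MP = 2 lines: 2 * 5 = 10
Total = 1 + 10 = 11 lines.

11


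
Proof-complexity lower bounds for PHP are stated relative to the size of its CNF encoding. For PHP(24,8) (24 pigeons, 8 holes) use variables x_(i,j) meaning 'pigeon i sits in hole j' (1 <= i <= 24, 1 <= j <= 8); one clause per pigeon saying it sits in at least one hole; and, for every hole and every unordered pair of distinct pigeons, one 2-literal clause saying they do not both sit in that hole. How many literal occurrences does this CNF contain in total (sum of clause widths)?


PHP(24,8): 24 pigeons, 8 holes, 24*8 = 192 variables.
- pigeon clauses: one per pigeon -> 24 clauses of width 8 -> 192 literals
- hole clauses: 8 holes * C(24,2) = 8 * 276 -> 2208 clauses of width 2 -> 4416 literals
Total literal occurrences = 192 + 4416 = 4608

4608


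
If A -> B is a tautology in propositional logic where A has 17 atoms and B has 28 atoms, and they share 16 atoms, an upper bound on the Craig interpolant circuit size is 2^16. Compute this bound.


Shared atoms = 16
Craig interpolant size bound = 2^16
= 65536

65536


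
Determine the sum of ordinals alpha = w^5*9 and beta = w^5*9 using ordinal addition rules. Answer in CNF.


Ordinal addition w^5*9 + w^5*9:
Both terms have the same exponent 5.
w^e*c + w^e*d = w^e*(c+d).
Result = w^5*(9+9) = w^5*18

w^5*18


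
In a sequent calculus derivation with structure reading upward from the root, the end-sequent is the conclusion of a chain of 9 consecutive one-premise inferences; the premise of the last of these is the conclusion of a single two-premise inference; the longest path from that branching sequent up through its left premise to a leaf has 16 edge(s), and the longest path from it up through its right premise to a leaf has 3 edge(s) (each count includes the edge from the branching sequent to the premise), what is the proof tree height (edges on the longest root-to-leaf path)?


Longest path through the left premise: 16 edges (measured from the branching sequent)
Longest path through the right premise: 3 edges
Height of the subtree rooted at the branching sequent: max(16, 3) = 16
The branching sequent sits 9 edges above the root (the chain of one-premise inferences), so height = 16 + 9 = 25

25


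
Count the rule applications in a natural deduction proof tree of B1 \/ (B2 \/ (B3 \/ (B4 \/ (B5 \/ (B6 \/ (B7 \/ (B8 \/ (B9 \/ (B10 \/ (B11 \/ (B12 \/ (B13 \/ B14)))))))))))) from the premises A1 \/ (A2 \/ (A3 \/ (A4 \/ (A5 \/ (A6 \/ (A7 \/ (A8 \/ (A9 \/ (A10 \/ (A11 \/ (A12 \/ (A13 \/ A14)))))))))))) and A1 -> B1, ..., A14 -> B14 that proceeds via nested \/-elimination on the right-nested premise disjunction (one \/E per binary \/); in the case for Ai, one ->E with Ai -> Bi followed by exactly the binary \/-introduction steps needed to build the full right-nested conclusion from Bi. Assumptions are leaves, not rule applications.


Constructive dilemma with 14 branches, all disjunctions right-nested:
- \/E: the premise has 13 binary \/, each eliminated once: 13 nodes.
- ->E: one per case (Ai with Ai -> Bi gives Bi): 14 nodes.
- \/I: in case i < n, Bi needs 1 step to form Bi \/ (B(i+1) \/ ...) and then i-1 steps to prepend B(i-1), ..., B1, i.e. i steps; in case i = n, B14 needs 13 prepend steps.
  \/I total = (1 + 2 + ... + 13) + 13 = 91 + 13 = 104 nodes.
Total = 13 + 14 + 104 = 131

131


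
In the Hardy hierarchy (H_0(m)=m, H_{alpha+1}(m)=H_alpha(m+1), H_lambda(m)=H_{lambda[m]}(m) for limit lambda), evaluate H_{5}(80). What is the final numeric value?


H_5(80):
For finite ordinals k, H_k(n) = n + k (each successor step adds 1).
H_5(80) = 80 + 5 = 85

85


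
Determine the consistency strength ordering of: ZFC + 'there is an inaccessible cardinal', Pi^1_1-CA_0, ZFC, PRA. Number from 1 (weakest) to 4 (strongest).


Ordering by consistency strength:
1. PRA
2. Pi^1_1-CA_0
3. ZFC
4. ZFC + 'there is an inaccessible cardinal'


ZFC + 'there is an inaccessible cardinal'=4, Pi^1_1-CA_0=2, ZFC=3, PRA=1


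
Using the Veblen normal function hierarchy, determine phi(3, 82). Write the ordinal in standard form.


phi(3, 82):
phi(3, beta) = eta_beta (the beta-th eta number, fixed point of zeta).
phi(3, 82) = eta_82

eta_82


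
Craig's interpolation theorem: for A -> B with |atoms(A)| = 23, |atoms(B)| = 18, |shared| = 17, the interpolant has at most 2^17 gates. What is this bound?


Shared atoms = 17
Craig interpolant size bound = 2^17
= 131072

131072


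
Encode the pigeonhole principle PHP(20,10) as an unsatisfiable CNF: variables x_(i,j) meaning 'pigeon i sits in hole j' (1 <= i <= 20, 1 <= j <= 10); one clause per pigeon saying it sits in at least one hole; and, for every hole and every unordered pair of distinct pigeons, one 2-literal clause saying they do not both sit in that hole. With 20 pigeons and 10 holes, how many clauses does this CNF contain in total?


PHP(20,10): 20 pigeons, 10 holes, 20*10 = 200 variables.
- pigeon clauses: one per pigeon -> 20 clauses
- hole clauses: 10 holes * C(20,2) = 10 * 190 -> 1900 clauses
Total clauses = 20 + 1900 = 1920

1920
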